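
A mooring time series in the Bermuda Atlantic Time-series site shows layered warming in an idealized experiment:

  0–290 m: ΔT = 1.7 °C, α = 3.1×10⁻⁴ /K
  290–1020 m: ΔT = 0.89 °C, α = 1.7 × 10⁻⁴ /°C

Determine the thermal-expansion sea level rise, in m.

about 0.263 m

0–290 m: 290 × 1.7 × 3.1×10⁻⁴ = 0.15283 m
730 × 0.89 × 1.7×10⁻⁴ = 0.110449 m
Δh = 0.15283 + 0.110449 = 0.263279 m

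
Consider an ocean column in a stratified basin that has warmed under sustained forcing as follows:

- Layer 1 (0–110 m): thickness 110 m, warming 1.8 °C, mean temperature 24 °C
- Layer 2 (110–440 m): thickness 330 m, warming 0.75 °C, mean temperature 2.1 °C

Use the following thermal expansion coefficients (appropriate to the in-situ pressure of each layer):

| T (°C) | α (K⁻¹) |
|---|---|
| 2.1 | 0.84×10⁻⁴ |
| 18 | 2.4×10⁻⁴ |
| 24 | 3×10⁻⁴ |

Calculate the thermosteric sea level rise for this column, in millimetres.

80 mm of thermosteric rise

Layer 1 at 24 °C → α = 3×10⁻⁴ K⁻¹
Layer 2 at 2.1 °C → α = 0.84×10⁻⁴ K⁻¹
3×10⁻⁴ × 1.8 × 110 = 0.05940 m
0.84×10⁻⁴ × 330 × 0.75 = 0.02079 m
Δh = 0.05940 + 0.02079 = 0.08019 m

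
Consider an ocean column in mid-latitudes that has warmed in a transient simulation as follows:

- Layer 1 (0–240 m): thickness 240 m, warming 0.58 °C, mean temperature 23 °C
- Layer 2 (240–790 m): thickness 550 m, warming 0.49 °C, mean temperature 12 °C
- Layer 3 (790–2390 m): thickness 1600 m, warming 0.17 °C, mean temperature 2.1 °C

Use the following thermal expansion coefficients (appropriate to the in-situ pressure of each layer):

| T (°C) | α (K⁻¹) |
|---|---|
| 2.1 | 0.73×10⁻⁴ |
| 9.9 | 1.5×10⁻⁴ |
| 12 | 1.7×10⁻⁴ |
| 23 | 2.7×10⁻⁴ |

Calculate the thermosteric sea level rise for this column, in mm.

Layer 1 at 23 °C → α = 2.7×10⁻⁴ K⁻¹
Layer 2 at 12 °C → α = 1.7×10⁻⁴ K⁻¹
Layer 3 at 2.1 °C → α = 0.73×10⁻⁴ K⁻¹
Layer 1: 240 × 2.7×10⁻⁴ × 0.58 = 0.037584 m
0.49 × 550 × 1.7×10⁻⁴ = 0.045815 m
790–2390 m: 1600 × 0.17 × 0.73×10⁻⁴ = 0.019856 m
Δh = 0.037584 + 0.045815 + 0.019856 = 0.103255 m

103 mm of thermosteric rise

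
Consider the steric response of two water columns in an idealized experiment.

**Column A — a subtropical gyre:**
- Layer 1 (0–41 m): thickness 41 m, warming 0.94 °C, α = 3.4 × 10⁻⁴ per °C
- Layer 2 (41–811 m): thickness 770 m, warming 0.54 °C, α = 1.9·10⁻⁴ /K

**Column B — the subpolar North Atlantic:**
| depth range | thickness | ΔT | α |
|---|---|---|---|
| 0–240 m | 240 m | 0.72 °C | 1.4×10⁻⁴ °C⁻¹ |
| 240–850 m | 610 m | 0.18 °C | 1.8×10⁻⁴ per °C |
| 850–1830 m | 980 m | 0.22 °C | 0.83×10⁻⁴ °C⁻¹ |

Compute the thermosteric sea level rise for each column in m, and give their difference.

Δh_A ≈ 0.092 m, Δh_B ≈ 0.062 m; difference ≈ 0.030 m

A 0–41 m: 41 × 3.4×10⁻⁴ × 0.94 = 0.0131036 m
A 1.9×10⁻⁴ × 770 × 0.54 = 0.079002 m
A total: 0.0921056 m
B 0–240 m: 1.4×10⁻⁴ × 0.72 × 240 = 0.024192 m
B Layer 2: 0.18 × 1.8×10⁻⁴ × 610 = 0.019764 m
B 850–1830 m: 0.83×10⁻⁴ × 0.22 × 980 = 0.0178948 m
B total: 0.0618508 m
Difference: 0.0921056 − 0.0618508 = 0.0302548 m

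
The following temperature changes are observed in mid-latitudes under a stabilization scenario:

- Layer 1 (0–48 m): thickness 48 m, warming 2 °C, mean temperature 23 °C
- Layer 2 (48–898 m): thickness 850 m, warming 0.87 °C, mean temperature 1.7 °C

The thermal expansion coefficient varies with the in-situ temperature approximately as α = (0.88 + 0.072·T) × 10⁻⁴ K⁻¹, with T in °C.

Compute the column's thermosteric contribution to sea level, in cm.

Δh = 9.85 cm

Layer 1: α = (0.88 + 0.072×23)×10⁻⁴ = 2.536×10⁻⁴ K⁻¹
Layer 2: α = (0.88 + 0.072×1.7)×10⁻⁴ = 1.0024×10⁻⁴ K⁻¹
2.536×10⁻⁴ × 2 × 48 = 0.0243456 m
0.87 × 1.0024×10⁻⁴ × 850 = 0.07412748 m
Δh = 0.0243456 + 0.07412748 = 0.09847308 m ≈ 9.85 cm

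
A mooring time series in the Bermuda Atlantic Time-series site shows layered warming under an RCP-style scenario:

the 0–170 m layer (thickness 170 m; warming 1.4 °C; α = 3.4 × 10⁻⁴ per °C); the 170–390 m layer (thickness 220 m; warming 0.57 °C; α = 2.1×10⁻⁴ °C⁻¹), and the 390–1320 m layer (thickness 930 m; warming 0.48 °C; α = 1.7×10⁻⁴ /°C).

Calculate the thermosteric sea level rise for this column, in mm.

Δh = 180 mm

0–170 m: 1.4 × 170 × 3.4×10⁻⁴ = 0.08092 m
Layer 2: 220 × 0.57 × 2.1×10⁻⁴ = 0.026334 m
390–1320 m: 930 × 0.48 × 1.7×10⁻⁴ = 0.075888 m
Δh = 0.08092 + 0.026334 + 0.075888 = 0.183142 m ≈ 180 mm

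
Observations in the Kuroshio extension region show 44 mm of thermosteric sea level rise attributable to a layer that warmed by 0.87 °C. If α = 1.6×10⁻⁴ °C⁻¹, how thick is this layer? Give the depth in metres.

H = Δh/(αΔT) = 0.044 / (1.6×10⁻⁴ × 0.87) ≈ 316.1 m

316 m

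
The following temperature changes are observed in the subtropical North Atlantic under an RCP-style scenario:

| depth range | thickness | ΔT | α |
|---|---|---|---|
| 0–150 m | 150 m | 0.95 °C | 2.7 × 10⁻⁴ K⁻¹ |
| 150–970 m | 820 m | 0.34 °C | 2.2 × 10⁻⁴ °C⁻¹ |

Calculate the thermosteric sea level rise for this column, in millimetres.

Δh ≈ 99.8 mm

Layer 1: 0.95 × 2.7×10⁻⁴ × 150 = 0.038475 m
Layer 2: 0.34 × 2.2×10⁻⁴ × 820 = 0.061336 m
Δh = 0.038475 + 0.061336 = 0.099811 m ≈ 99.8 mm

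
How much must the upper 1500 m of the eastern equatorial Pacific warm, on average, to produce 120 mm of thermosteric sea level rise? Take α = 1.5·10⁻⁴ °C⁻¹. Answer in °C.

ΔT ≈ 0.53 °C

ΔT = Δh/(αH) = 0.12 / (1.5×10⁻⁴ × 1500) ≈ 0.5333 °C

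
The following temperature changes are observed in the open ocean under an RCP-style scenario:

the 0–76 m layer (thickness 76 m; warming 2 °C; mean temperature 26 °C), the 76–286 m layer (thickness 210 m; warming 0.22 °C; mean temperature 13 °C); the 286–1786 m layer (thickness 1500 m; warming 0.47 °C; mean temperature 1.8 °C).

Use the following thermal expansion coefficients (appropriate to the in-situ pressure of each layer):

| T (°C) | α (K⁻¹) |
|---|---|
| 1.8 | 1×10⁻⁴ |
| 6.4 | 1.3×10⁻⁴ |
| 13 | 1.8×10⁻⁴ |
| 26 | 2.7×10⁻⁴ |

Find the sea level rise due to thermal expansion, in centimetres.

Δh = 12.0 cm

Layer 1 at 26 °C → α = 2.7×10⁻⁴ K⁻¹
Layer 2 at 13 °C → α = 1.8×10⁻⁴ K⁻¹
Layer 3 at 1.8 °C → α = 1×10⁻⁴ K⁻¹
Layer 1: 2 × 76 × 2.7×10⁻⁴ = 0.04104 m
76–286 m: 1.8×10⁻⁴ × 0.22 × 210 = 0.008316 m
1×10⁻⁴ × 0.47 × 1500 = 0.07050 m
Δh = 0.04104 + 0.008316 + 0.07050 = 0.119856 m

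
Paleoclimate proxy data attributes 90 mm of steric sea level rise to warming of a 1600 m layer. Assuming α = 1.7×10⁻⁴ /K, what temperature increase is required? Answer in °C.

about 0.331 °C

ΔT = Δh/(αH) = 0.09 / (1.7×10⁻⁴ × 1600) ≈ 0.3309 °C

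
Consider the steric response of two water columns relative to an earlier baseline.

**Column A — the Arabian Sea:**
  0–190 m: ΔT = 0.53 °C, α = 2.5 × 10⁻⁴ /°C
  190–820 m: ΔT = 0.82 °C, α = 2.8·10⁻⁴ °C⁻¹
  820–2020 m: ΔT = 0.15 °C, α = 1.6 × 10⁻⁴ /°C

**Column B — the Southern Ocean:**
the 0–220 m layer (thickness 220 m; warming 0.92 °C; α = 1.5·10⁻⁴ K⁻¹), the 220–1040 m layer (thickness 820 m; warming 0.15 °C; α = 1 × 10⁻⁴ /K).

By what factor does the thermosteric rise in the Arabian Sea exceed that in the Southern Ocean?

A 2.5×10⁻⁴ × 0.53 × 190 = 0.025175 m
A 190–820 m: 2.8×10⁻⁴ × 0.82 × 630 = 0.144648 m
A 1200 × 0.15 × 1.6×10⁻⁴ = 0.02880 m
A total: 0.198623 m
B 0.92 × 1.5×10⁻⁴ × 220 = 0.03036 m
B Layer 2: 1×10⁻⁴ × 0.15 × 820 = 0.01230 m
B total: 0.04266 m
Ratio: 0.198623 / 0.04266 ≈ 4.656

≈ 4.7×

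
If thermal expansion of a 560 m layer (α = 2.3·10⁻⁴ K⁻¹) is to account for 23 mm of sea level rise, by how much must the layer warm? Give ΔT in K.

about 0.179 K

ΔT = Δh/(αH) = 0.023 / (2.3×10⁻⁴ × 560) ≈ 0.1786 K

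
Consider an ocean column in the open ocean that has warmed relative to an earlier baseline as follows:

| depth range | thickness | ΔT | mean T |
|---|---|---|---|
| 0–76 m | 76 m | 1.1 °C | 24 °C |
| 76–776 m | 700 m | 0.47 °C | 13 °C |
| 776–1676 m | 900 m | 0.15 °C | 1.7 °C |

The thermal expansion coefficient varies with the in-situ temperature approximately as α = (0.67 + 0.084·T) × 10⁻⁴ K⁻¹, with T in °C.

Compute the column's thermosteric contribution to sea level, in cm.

Layer 1: α = (0.67 + 0.084×24)×10⁻⁴ = 2.686×10⁻⁴ K⁻¹
Layer 2: α = (0.67 + 0.084×13)×10⁻⁴ = 1.762×10⁻⁴ K⁻¹
Layer 3: α = (0.67 + 0.084×1.7)×10⁻⁴ = 0.8128×10⁻⁴ K⁻¹
Layer 1: 1.1 × 76 × 2.686×10⁻⁴ = 0.02245496 m
76–776 m: 1.762×10⁻⁴ × 700 × 0.47 = 0.0579698 m
776–1676 m: 0.8128×10⁻⁴ × 900 × 0.15 = 0.0109728 m
Δh = 0.02245496 + 0.0579698 + 0.0109728 = 0.09139756 m ≈ 9.14 cm

9.14 cm of thermosteric rise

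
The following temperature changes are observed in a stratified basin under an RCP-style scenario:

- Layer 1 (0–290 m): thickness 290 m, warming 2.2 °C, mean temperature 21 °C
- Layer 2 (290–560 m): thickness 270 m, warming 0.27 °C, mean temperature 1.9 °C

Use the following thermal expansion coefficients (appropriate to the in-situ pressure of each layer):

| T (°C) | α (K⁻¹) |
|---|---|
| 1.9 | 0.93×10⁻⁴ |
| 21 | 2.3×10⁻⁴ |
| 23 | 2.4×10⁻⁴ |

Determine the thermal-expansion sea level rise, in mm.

Layer 1 at 21 °C → α = 2.3×10⁻⁴ K⁻¹
Layer 2 at 1.9 °C → α = 0.93×10⁻⁴ K⁻¹
Layer 1: 2.2 × 290 × 2.3×10⁻⁴ = 0.14674 m
270 × 0.27 × 0.93×10⁻⁴ = 0.0067797 m
Δh = 0.14674 + 0.0067797 = 0.1535197 m

about 154 mm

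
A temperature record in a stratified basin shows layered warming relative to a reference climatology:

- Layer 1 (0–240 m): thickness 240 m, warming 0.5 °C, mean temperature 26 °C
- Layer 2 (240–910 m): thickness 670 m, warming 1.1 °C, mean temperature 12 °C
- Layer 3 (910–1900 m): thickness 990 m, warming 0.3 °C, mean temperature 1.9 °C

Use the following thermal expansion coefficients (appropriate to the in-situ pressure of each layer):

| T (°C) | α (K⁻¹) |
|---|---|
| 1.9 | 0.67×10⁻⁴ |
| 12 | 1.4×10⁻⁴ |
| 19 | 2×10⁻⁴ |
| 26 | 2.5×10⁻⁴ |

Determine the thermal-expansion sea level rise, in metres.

0.153 m of thermosteric rise

Layer 1 at 26 °C → α = 2.5×10⁻⁴ K⁻¹
Layer 2 at 12 °C → α = 1.4×10⁻⁴ K⁻¹
Layer 3 at 1.9 °C → α = 0.67×10⁻⁴ K⁻¹
2.5×10⁻⁴ × 240 × 0.5 = 0.03000 m
240–910 m: 1.1 × 1.4×10⁻⁴ × 670 = 0.10318 m
0.67×10⁻⁴ × 0.3 × 990 = 0.019899 m
Δh = 0.03000 + 0.10318 + 0.019899 = 0.153079 m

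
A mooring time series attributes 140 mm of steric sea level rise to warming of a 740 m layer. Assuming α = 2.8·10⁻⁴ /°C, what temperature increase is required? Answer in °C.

ΔT ≈ 0.68 °C

ΔT = Δh/(αH) = 0.14 / (2.8×10⁻⁴ × 740) ≈ 0.6757 °C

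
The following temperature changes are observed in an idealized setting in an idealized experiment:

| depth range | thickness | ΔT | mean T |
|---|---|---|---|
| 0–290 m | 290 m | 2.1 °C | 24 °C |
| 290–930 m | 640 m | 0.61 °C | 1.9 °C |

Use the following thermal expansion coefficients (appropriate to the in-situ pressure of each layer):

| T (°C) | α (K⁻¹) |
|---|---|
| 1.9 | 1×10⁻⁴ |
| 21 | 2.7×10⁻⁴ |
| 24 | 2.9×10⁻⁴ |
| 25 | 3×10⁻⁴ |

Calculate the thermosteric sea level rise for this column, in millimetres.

220 mm of thermosteric rise

Layer 1 at 24 °C → α = 2.9×10⁻⁴ K⁻¹
Layer 2 at 1.9 °C → α = 1×10⁻⁴ K⁻¹
Layer 1: 290 × 2.1 × 2.9×10⁻⁴ = 0.17661 m
0.61 × 1×10⁻⁴ × 640 = 0.03904 m
Δh = 0.17661 + 0.03904 = 0.21565 m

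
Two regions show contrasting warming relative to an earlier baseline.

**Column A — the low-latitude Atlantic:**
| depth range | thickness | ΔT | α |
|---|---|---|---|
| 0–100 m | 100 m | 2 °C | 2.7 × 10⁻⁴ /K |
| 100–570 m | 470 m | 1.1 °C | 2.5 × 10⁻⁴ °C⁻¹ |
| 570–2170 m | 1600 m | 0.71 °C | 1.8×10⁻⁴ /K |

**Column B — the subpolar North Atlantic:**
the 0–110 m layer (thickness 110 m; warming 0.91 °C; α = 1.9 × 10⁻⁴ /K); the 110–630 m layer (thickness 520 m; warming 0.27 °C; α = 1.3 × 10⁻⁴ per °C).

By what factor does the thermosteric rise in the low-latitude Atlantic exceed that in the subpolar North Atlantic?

A Layer 1: 100 × 2 × 2.7×10⁻⁴ = 0.05400 m
A Layer 2: 1.1 × 470 × 2.5×10⁻⁴ = 0.12925 m
A 1.8×10⁻⁴ × 1600 × 0.71 = 0.20448 m
A total: 0.38773 m
B 0–110 m: 0.91 × 110 × 1.9×10⁻⁴ = 0.019019 m
B Layer 2: 0.27 × 520 × 1.3×10⁻⁴ = 0.018252 m
B total: 0.037271 m
Ratio: 0.38773 / 0.037271 ≈ 10.40

≈ 10×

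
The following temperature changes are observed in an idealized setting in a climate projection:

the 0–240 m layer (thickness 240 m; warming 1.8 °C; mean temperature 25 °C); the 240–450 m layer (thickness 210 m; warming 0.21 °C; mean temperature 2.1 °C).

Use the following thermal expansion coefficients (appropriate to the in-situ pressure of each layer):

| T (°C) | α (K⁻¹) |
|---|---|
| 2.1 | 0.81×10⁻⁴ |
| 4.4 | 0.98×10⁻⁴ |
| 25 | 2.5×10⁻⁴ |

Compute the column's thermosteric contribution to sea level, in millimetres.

110 mm of thermosteric rise

Layer 1 at 25 °C → α = 2.5×10⁻⁴ K⁻¹
Layer 2 at 2.1 °C → α = 0.81×10⁻⁴ K⁻¹
240 × 2.5×10⁻⁴ × 1.8 = 0.10800 m
240–450 m: 0.81×10⁻⁴ × 210 × 0.21 = 0.0035721 m
Δh = 0.10800 + 0.0035721 = 0.1115721 m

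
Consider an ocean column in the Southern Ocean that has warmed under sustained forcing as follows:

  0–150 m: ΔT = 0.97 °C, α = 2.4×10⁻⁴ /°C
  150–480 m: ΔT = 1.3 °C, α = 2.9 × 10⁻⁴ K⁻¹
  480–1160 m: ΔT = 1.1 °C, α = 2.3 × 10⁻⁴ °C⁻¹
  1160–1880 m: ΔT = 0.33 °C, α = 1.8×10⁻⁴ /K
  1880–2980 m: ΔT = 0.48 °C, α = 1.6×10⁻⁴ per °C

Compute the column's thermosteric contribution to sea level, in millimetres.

460 mm of thermosteric rise

0–150 m: 0.97 × 2.4×10⁻⁴ × 150 = 0.03492 m
Layer 2: 330 × 1.3 × 2.9×10⁻⁴ = 0.12441 m
Layer 3: 2.3×10⁻⁴ × 1.1 × 680 = 0.17204 m
720 × 1.8×10⁻⁴ × 0.33 = 0.042768 m
1100 × 1.6×10⁻⁴ × 0.48 = 0.08448 m
Δh = 0.03492 + 0.12441 + 0.17204 + 0.042768 + 0.08448 = 0.458618 m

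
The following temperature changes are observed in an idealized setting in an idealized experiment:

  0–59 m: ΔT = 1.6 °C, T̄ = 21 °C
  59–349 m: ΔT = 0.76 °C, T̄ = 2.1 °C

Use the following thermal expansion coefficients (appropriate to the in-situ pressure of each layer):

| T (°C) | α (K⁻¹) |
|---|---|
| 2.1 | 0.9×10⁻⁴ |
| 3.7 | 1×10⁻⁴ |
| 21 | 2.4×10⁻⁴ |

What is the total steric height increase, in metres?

0.0425 m of thermosteric rise

Layer 1 at 21 °C → α = 2.4×10⁻⁴ K⁻¹
Layer 2 at 2.1 °C → α = 0.9×10⁻⁴ K⁻¹
2.4×10⁻⁴ × 59 × 1.6 = 0.022656 m
Layer 2: 0.9×10⁻⁴ × 0.76 × 290 = 0.019836 m
Δh = 0.022656 + 0.019836 = 0.042492 m ≈ 0.0425 m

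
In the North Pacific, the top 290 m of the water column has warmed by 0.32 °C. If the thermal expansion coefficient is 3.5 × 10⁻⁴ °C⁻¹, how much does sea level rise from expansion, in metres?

Δh = αΔT·H = 3.5×10⁻⁴ × 0.32 × 290 = 0.03248 m

Δh ≈ 0.0325 m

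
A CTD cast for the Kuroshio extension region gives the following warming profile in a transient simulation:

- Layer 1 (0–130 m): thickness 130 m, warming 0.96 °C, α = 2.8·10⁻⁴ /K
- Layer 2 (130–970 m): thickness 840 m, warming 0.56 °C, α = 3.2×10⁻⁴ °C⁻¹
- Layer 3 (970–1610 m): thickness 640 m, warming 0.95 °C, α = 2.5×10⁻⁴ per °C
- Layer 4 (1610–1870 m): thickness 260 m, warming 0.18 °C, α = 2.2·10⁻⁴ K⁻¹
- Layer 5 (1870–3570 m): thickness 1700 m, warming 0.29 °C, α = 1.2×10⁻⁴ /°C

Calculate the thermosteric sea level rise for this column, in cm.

about 41 cm

Layer 1: 0.96 × 130 × 2.8×10⁻⁴ = 0.034944 m
Layer 2: 3.2×10⁻⁴ × 840 × 0.56 = 0.150528 m
640 × 2.5×10⁻⁴ × 0.95 = 0.15200 m
2.2×10⁻⁴ × 260 × 0.18 = 0.010296 m
1.2×10⁻⁴ × 0.29 × 1700 = 0.05916 m
Δh = 0.034944 + 0.150528 + 0.15200 + 0.010296 + 0.05916 = 0.406928 m ≈ 41 cm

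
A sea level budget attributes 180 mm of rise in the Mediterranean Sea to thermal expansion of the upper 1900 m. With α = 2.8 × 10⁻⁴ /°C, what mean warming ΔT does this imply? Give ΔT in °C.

ΔT = Δh/(αH) = 0.18 / (2.8×10⁻⁴ × 1900) ≈ 0.3383 °C

about 0.338 °C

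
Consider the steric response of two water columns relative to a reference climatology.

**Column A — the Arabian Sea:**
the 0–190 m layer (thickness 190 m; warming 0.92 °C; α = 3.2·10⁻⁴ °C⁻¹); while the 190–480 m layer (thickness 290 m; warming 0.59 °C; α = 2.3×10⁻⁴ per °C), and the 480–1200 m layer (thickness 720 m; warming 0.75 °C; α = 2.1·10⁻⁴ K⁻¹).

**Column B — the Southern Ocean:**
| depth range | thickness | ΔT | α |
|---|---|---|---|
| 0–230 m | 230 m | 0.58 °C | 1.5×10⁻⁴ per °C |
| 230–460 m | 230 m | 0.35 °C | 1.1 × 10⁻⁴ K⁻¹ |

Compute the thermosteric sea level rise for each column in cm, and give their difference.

A Layer 1: 190 × 0.92 × 3.2×10⁻⁴ = 0.055936 m
A 2.3×10⁻⁴ × 0.59 × 290 = 0.039353 m
A Layer 3: 0.75 × 2.1×10⁻⁴ × 720 = 0.11340 m
A total: 0.208689 m
B 0.58 × 1.5×10⁻⁴ × 230 = 0.02001 m
B 0.35 × 1.1×10⁻⁴ × 230 = 0.008855 m
B total: 0.028865 m
Difference: 0.208689 − 0.028865 = 0.179824 m

A: 20.9 cm; B: 2.89 cm; difference 18.0 cm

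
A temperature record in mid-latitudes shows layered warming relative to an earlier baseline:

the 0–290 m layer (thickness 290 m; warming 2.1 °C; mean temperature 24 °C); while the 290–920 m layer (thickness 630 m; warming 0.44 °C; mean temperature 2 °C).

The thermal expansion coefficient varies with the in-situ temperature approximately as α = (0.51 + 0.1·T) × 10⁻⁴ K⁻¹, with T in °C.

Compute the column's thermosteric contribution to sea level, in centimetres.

Layer 1: α = (0.51 + 0.1×24)×10⁻⁴ = 2.91×10⁻⁴ K⁻¹
Layer 2: α = (0.51 + 0.1×2)×10⁻⁴ = 0.71×10⁻⁴ K⁻¹
2.1 × 290 × 2.91×10⁻⁴ = 0.177219 m
290–920 m: 0.44 × 0.71×10⁻⁴ × 630 = 0.0196812 m
Δh = 0.177219 + 0.0196812 = 0.1969002 m

19.7 cm of thermosteric rise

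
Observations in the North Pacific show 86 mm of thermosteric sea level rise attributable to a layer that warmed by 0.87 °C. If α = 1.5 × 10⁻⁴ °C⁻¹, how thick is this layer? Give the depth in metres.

660 m

H = Δh/(αΔT) = 0.086 / (1.5×10⁻⁴ × 0.87) ≈ 659.0 m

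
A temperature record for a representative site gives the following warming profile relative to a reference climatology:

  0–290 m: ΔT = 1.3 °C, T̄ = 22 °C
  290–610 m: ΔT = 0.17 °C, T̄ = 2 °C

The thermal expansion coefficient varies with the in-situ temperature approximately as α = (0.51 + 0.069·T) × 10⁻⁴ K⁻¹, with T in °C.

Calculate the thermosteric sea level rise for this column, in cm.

about 8.00 cm

Layer 1: α = (0.51 + 0.069×22)×10⁻⁴ = 2.028×10⁻⁴ K⁻¹
Layer 2: α = (0.51 + 0.069×2)×10⁻⁴ = 0.648×10⁻⁴ K⁻¹
2.028×10⁻⁴ × 290 × 1.3 = 0.0764556 m
Layer 2: 0.648×10⁻⁴ × 0.17 × 320 = 0.00352512 m
Δh = 0.0764556 + 0.00352512 = 0.07998072 m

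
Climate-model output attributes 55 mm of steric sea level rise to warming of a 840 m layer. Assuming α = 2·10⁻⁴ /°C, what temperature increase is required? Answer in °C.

ΔT = Δh/(αH) = 0.055 / (2×10⁻⁴ × 840) ≈ 0.3274 °C

ΔT ≈ 0.327 °C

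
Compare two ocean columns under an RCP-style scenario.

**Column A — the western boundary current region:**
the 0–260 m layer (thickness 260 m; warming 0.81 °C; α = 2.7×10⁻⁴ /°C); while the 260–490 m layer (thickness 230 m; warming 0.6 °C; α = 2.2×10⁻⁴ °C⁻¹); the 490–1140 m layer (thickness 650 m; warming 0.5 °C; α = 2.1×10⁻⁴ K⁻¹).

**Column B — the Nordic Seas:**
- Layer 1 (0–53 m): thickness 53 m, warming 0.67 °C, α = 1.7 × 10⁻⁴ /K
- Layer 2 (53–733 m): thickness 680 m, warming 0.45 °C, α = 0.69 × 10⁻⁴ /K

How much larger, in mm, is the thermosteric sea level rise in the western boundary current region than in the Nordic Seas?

130 mm

A Layer 1: 2.7×10⁻⁴ × 260 × 0.81 = 0.056862 m
A 260–490 m: 230 × 0.6 × 2.2×10⁻⁴ = 0.03036 m
A 0.5 × 650 × 2.1×10⁻⁴ = 0.06825 m
A total: 0.155472 m
B 53 × 0.67 × 1.7×10⁻⁴ = 0.0060367 m
B 53–733 m: 0.69×10⁻⁴ × 680 × 0.45 = 0.021114 m
B total: 0.0271507 m
Difference: 0.155472 − 0.0271507 = 0.1283213 m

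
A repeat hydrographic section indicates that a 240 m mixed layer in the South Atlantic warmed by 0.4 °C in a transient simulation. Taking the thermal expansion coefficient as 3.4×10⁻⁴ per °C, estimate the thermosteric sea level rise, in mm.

Δh = αΔT·H = 3.4×10⁻⁴ × 0.4 × 240 = 0.03264 m

32.6 mm of thermosteric rise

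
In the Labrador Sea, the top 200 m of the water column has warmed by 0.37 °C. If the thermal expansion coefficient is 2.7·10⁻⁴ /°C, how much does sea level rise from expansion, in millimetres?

Δh ≈ 20.0 mm

Δh = αΔT·H = 2.7×10⁻⁴ × 0.37 × 200 = 0.01998 m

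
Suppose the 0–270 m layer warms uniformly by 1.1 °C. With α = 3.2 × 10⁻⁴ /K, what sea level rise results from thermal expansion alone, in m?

0.0950 m of thermosteric rise

Δh = αΔT·H = 3.2×10⁻⁴ × 1.1 × 270 = 0.09504 m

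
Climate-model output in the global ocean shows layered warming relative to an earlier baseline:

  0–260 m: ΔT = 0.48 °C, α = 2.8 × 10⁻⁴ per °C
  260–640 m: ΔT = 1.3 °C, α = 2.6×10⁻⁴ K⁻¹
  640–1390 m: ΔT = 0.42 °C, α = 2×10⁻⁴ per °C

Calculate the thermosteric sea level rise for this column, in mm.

0–260 m: 2.8×10⁻⁴ × 260 × 0.48 = 0.034944 m
Layer 2: 1.3 × 2.6×10⁻⁴ × 380 = 0.12844 m
640–1390 m: 750 × 2×10⁻⁴ × 0.42 = 0.06300 m
Δh = 0.034944 + 0.12844 + 0.06300 = 0.226384 m

Δh ≈ 226 mm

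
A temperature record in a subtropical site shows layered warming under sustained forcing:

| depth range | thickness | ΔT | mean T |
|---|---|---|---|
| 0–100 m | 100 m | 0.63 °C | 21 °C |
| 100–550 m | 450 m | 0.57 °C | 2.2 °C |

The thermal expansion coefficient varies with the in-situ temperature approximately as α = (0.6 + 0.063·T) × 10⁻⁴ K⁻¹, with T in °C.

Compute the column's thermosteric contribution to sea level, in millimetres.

Layer 1: α = (0.6 + 0.063×21)×10⁻⁴ = 1.923×10⁻⁴ K⁻¹
Layer 2: α = (0.6 + 0.063×2.2)×10⁻⁴ = 0.7386×10⁻⁴ K⁻¹
Layer 1: 100 × 1.923×10⁻⁴ × 0.63 = 0.0121149 m
100–550 m: 0.57 × 450 × 0.7386×10⁻⁴ = 0.01894509 m
Δh = 0.0121149 + 0.01894509 = 0.03105999 m

31.1 mm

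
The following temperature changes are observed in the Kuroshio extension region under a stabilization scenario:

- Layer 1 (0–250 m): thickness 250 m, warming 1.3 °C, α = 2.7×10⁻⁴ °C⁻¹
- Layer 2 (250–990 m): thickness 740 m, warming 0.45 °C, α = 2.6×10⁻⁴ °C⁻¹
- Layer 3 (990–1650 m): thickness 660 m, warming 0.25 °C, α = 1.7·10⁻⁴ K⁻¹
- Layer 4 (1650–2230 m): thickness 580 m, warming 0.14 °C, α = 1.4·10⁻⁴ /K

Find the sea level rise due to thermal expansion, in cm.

Layer 1: 2.7×10⁻⁴ × 1.3 × 250 = 0.08775 m
250–990 m: 0.45 × 2.6×10⁻⁴ × 740 = 0.08658 m
990–1650 m: 1.7×10⁻⁴ × 0.25 × 660 = 0.02805 m
0.14 × 580 × 1.4×10⁻⁴ = 0.011368 m
Δh = 0.08775 + 0.08658 + 0.02805 + 0.011368 = 0.213748 m

21.4 cm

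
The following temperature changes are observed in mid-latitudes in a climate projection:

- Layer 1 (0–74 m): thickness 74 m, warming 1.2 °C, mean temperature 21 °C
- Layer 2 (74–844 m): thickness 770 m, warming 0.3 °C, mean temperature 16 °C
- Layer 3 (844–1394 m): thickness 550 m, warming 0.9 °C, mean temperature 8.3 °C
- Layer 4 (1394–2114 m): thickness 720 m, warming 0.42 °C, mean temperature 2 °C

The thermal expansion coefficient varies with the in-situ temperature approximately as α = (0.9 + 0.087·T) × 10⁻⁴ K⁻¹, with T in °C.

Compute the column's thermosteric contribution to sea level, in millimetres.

Layer 1: α = (0.9 + 0.087×21)×10⁻⁴ = 2.727×10⁻⁴ K⁻¹
Layer 2: α = (0.9 + 0.087×16)×10⁻⁴ = 2.292×10⁻⁴ K⁻¹
Layer 3: α = (0.9 + 0.087×8.3)×10⁻⁴ = 1.6221×10⁻⁴ K⁻¹
Layer 4: α = (0.9 + 0.087×2)×10⁻⁴ = 1.074×10⁻⁴ K⁻¹
0–74 m: 1.2 × 74 × 2.727×10⁻⁴ = 0.02421576 m
Layer 2: 2.292×10⁻⁴ × 0.3 × 770 = 0.0529452 m
Layer 3: 0.9 × 550 × 1.6221×10⁻⁴ = 0.08029395 m
Layer 4: 720 × 0.42 × 1.074×10⁻⁴ = 0.03247776 m
Δh = 0.02421576 + 0.0529452 + 0.08029395 + 0.03247776 = 0.18993267 m ≈ 190 mm

Δh = 190 mm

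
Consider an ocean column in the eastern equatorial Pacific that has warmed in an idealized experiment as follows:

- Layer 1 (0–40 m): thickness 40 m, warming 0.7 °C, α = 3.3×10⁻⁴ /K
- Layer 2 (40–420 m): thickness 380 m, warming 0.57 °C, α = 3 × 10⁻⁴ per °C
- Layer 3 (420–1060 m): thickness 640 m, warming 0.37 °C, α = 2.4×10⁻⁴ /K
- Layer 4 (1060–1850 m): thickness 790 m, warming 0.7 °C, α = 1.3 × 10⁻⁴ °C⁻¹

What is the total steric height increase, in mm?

Layer 1: 40 × 0.7 × 3.3×10⁻⁴ = 0.00924 m
0.57 × 3×10⁻⁴ × 380 = 0.06498 m
2.4×10⁻⁴ × 640 × 0.37 = 0.056832 m
1060–1850 m: 0.7 × 790 × 1.3×10⁻⁴ = 0.07189 m
Δh = 0.00924 + 0.06498 + 0.056832 + 0.07189 = 0.202942 m

203 mm of thermosteric rise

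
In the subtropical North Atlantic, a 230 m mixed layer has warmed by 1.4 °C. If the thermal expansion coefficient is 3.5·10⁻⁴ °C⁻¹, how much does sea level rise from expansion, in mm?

113 mm

Δh = αΔT·H = 3.5×10⁻⁴ × 1.4 × 230 = 0.11270 m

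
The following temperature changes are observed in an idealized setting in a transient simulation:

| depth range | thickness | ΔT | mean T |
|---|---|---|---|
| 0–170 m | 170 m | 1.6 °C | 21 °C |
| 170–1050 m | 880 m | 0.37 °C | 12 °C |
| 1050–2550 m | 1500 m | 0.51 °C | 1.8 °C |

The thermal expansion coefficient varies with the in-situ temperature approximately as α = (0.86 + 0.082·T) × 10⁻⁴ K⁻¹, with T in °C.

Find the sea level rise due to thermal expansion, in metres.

Layer 1: α = (0.86 + 0.082×21)×10⁻⁴ = 2.582×10⁻⁴ K⁻¹
Layer 2: α = (0.86 + 0.082×12)×10⁻⁴ = 1.844×10⁻⁴ K⁻¹
Layer 3: α = (0.86 + 0.082×1.8)×10⁻⁴ = 1.0076×10⁻⁴ K⁻¹
170 × 2.582×10⁻⁴ × 1.6 = 0.0702304 m
Layer 2: 0.37 × 1.844×10⁻⁴ × 880 = 0.06004064 m
Layer 3: 1500 × 1.0076×10⁻⁴ × 0.51 = 0.0770814 m
Δh = 0.0702304 + 0.06004064 + 0.0770814 = 0.20735244 m ≈ 0.207 m

0.207 m of thermosteric rise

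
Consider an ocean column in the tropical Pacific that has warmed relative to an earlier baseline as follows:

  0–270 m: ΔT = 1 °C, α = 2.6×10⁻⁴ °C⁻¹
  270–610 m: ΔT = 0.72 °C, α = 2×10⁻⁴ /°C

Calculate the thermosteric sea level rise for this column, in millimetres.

0–270 m: 270 × 2.6×10⁻⁴ × 1 = 0.07020 m
Layer 2: 340 × 0.72 × 2×10⁻⁴ = 0.04896 m
Δh = 0.07020 + 0.04896 = 0.11916 m ≈ 119 mm

about 119 mm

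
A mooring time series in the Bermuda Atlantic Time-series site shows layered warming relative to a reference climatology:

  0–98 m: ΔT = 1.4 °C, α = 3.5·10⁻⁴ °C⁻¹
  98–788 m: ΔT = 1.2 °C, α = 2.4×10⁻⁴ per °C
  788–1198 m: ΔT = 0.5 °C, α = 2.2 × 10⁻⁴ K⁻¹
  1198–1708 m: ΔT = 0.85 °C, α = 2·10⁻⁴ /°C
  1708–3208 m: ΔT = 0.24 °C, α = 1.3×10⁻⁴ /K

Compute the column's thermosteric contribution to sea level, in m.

Layer 1: 3.5×10⁻⁴ × 1.4 × 98 = 0.04802 m
1.2 × 2.4×10⁻⁴ × 690 = 0.19872 m
410 × 0.5 × 2.2×10⁻⁴ = 0.04510 m
510 × 2×10⁻⁴ × 0.85 = 0.08670 m
1500 × 0.24 × 1.3×10⁻⁴ = 0.04680 m
Δh = 0.04802 + 0.19872 + 0.04510 + 0.08670 + 0.04680 = 0.42534 m ≈ 0.43 m

Δh ≈ 0.43 m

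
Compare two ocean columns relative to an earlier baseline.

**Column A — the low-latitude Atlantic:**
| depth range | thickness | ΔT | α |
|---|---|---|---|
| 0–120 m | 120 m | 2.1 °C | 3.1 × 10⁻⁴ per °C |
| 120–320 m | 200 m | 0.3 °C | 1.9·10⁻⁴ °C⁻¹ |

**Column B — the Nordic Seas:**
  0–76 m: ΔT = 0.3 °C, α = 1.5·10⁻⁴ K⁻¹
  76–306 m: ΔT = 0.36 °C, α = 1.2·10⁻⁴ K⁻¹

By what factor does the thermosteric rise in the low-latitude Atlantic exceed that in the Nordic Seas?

A Layer 1: 2.1 × 3.1×10⁻⁴ × 120 = 0.07812 m
A 0.3 × 200 × 1.9×10⁻⁴ = 0.01140 m
A total: 0.08952 m
B 0–76 m: 0.3 × 76 × 1.5×10⁻⁴ = 0.00342 m
B Layer 2: 230 × 1.2×10⁻⁴ × 0.36 = 0.009936 m
B total: 0.013356 m
Ratio: 0.08952 / 0.013356 ≈ 6.703

≈ 6.7×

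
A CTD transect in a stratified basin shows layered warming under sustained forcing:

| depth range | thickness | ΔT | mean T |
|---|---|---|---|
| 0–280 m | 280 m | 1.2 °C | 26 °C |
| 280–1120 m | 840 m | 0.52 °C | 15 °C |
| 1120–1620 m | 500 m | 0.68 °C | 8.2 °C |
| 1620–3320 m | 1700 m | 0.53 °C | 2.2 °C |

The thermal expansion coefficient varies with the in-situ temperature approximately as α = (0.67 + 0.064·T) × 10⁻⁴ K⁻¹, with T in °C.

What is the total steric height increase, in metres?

0.263 m

Layer 1: α = (0.67 + 0.064×26)×10⁻⁴ = 2.334×10⁻⁴ K⁻¹
Layer 2: α = (0.67 + 0.064×15)×10⁻⁴ = 1.63×10⁻⁴ K⁻¹
Layer 3: α = (0.67 + 0.064×8.2)×10⁻⁴ = 1.1948×10⁻⁴ K⁻¹
Layer 4: α = (0.67 + 0.064×2.2)×10⁻⁴ = 0.8108×10⁻⁴ K⁻¹
Layer 1: 280 × 1.2 × 2.334×10⁻⁴ = 0.0784224 m
1.63×10⁻⁴ × 0.52 × 840 = 0.0711984 m
Layer 3: 0.68 × 500 × 1.1948×10⁻⁴ = 0.0406232 m
1700 × 0.53 × 0.8108×10⁻⁴ = 0.07305308 m
Δh = 0.0784224 + 0.0711984 + 0.0406232 + 0.07305308 = 0.26329708 m ≈ 0.263 m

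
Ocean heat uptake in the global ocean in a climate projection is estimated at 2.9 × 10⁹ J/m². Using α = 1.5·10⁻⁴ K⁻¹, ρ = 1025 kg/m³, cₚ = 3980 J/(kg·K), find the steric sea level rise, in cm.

10.7 cm

Δh = αQ/(ρcₚ) = 1.5×10⁻⁴ × 2.9×10⁹ / (1025 × 3980) ≈ 0.10663 m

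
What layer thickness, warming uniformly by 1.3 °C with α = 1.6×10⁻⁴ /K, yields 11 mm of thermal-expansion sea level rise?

H ≈ 53 m

H = Δh/(αΔT) = 0.011 / (1.6×10⁻⁴ × 1.3) ≈ 52.88 m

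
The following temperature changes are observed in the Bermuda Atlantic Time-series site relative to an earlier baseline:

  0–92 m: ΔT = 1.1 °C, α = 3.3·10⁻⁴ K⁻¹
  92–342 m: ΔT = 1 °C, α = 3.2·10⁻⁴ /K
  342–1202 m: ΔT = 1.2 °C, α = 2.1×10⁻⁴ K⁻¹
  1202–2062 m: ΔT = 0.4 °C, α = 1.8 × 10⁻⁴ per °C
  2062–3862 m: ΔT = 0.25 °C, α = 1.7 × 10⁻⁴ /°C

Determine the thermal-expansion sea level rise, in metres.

Layer 1: 3.3×10⁻⁴ × 92 × 1.1 = 0.033396 m
Layer 2: 3.2×10⁻⁴ × 250 × 1 = 0.08000 m
342–1202 m: 860 × 1.2 × 2.1×10⁻⁴ = 0.21672 m
Layer 4: 1.8×10⁻⁴ × 0.4 × 860 = 0.06192 m
Layer 5: 0.25 × 1800 × 1.7×10⁻⁴ = 0.07650 m
Δh = 0.033396 + 0.08000 + 0.21672 + 0.06192 + 0.07650 = 0.468536 m

about 0.469 m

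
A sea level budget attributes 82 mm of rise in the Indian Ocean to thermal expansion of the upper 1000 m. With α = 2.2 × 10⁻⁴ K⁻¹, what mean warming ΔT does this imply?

ΔT = Δh/(αH) = 0.082 / (2.2×10⁻⁴ × 1000) ≈ 0.3727 °C

ΔT ≈ 0.373 °C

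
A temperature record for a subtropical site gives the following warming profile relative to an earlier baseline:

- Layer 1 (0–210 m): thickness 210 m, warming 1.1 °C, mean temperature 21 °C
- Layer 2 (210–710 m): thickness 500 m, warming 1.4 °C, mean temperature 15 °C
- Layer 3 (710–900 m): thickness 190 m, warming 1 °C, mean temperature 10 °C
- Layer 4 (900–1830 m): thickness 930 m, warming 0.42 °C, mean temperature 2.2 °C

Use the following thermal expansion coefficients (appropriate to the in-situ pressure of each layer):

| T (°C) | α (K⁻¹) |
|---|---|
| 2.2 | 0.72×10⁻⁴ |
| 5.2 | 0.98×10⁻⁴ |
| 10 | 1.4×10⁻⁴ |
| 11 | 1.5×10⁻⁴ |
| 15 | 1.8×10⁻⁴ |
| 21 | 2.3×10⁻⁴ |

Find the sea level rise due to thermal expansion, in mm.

234 mm

Layer 1 at 21 °C → α = 2.3×10⁻⁴ K⁻¹
Layer 2 at 15 °C → α = 1.8×10⁻⁴ K⁻¹
Layer 3 at 10 °C → α = 1.4×10⁻⁴ K⁻¹
Layer 4 at 2.2 °C → α = 0.72×10⁻⁴ K⁻¹
0–210 m: 210 × 1.1 × 2.3×10⁻⁴ = 0.05313 m
500 × 1.4 × 1.8×10⁻⁴ = 0.12600 m
1 × 190 × 1.4×10⁻⁴ = 0.02660 m
Layer 4: 930 × 0.72×10⁻⁴ × 0.42 = 0.0281232 m
Δh = 0.05313 + 0.12600 + 0.02660 + 0.0281232 = 0.2338532 m ≈ 234 mm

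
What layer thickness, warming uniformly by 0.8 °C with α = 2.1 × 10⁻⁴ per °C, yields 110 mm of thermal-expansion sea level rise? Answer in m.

H ≈ 650 m

H = Δh/(αΔT) = 0.11 / (2.1×10⁻⁴ × 0.8) ≈ 654.8 m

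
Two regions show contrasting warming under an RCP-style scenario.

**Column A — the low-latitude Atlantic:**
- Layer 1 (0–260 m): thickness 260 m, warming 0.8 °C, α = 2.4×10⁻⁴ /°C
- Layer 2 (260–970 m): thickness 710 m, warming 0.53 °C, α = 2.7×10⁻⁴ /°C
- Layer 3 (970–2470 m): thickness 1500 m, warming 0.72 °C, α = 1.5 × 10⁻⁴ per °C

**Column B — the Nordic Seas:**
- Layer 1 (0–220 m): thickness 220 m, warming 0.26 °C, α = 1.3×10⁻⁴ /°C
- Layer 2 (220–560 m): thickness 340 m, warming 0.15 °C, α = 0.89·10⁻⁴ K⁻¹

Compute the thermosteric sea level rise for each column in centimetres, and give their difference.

A: 31.4 cm; B: 1.20 cm; difference 30.2 cm

A 0–260 m: 0.8 × 2.4×10⁻⁴ × 260 = 0.04992 m
A 260–970 m: 0.53 × 2.7×10⁻⁴ × 710 = 0.101601 m
A Layer 3: 0.72 × 1500 × 1.5×10⁻⁴ = 0.16200 m
A total: 0.313521 m
B Layer 1: 1.3×10⁻⁴ × 0.26 × 220 = 0.007436 m
B 0.89×10⁻⁴ × 340 × 0.15 = 0.004539 m
B total: 0.011975 m
Difference: 0.313521 − 0.011975 = 0.301546 m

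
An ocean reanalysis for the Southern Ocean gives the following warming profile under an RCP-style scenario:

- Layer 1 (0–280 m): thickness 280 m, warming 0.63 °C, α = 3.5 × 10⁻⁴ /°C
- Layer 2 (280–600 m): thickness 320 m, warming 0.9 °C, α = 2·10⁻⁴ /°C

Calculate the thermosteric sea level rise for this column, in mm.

Layer 1: 3.5×10⁻⁴ × 0.63 × 280 = 0.06174 m
2×10⁻⁴ × 320 × 0.9 = 0.05760 m
Δh = 0.06174 + 0.05760 = 0.11934 m

Δh = 119 mm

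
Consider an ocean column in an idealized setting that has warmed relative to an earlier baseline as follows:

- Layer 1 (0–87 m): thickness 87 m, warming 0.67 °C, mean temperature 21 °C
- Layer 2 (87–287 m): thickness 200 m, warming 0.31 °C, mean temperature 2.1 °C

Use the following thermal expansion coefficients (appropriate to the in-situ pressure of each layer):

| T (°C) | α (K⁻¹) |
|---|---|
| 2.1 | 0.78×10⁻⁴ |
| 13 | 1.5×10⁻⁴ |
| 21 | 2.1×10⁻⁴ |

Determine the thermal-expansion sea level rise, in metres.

Layer 1 at 21 °C → α = 2.1×10⁻⁴ K⁻¹
Layer 2 at 2.1 °C → α = 0.78×10⁻⁴ K⁻¹
2.1×10⁻⁴ × 87 × 0.67 = 0.0122409 m
0.78×10⁻⁴ × 200 × 0.31 = 0.004836 m
Δh = 0.0122409 + 0.004836 = 0.0170769 m

0.0171 m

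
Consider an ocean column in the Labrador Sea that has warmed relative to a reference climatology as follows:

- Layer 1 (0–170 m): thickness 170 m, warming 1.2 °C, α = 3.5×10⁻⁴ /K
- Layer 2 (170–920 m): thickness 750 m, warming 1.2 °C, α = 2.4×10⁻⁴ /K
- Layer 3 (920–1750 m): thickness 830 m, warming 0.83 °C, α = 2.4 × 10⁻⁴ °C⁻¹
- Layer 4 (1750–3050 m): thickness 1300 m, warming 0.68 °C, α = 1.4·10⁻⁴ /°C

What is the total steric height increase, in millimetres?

Δh ≈ 580 mm

170 × 3.5×10⁻⁴ × 1.2 = 0.07140 m
750 × 2.4×10⁻⁴ × 1.2 = 0.21600 m
0.83 × 2.4×10⁻⁴ × 830 = 0.165336 m
Layer 4: 0.68 × 1.4×10⁻⁴ × 1300 = 0.12376 m
Δh = 0.07140 + 0.21600 + 0.165336 + 0.12376 = 0.576496 m ≈ 580 mm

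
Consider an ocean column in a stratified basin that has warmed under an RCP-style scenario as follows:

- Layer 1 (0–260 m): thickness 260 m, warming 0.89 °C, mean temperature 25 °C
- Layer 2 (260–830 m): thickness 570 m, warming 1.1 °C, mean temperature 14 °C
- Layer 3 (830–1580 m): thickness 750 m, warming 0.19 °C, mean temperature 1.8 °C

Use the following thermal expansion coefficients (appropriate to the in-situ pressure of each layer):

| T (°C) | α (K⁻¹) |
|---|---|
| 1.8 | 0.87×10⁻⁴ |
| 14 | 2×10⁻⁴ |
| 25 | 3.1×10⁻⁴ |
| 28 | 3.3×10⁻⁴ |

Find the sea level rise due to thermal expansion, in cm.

Layer 1 at 25 °C → α = 3.1×10⁻⁴ K⁻¹
Layer 2 at 14 °C → α = 2×10⁻⁴ K⁻¹
Layer 3 at 1.8 °C → α = 0.87×10⁻⁴ K⁻¹
0.89 × 3.1×10⁻⁴ × 260 = 0.071734 m
260–830 m: 2×10⁻⁴ × 570 × 1.1 = 0.12540 m
830–1580 m: 0.19 × 750 × 0.87×10⁻⁴ = 0.0123975 m
Δh = 0.071734 + 0.12540 + 0.0123975 = 0.2095315 m

21.0 cm of thermosteric rise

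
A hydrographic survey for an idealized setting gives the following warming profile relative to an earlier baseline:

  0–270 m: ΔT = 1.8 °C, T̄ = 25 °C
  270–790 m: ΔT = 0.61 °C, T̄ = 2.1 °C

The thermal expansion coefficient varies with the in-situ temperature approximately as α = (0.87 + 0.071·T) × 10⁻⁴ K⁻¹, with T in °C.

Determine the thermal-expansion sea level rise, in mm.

Layer 1: α = (0.87 + 0.071×25)×10⁻⁴ = 2.645×10⁻⁴ K⁻¹
Layer 2: α = (0.87 + 0.071×2.1)×10⁻⁴ = 1.0191×10⁻⁴ K⁻¹
Layer 1: 270 × 1.8 × 2.645×10⁻⁴ = 0.128547 m
Layer 2: 520 × 0.61 × 1.0191×10⁻⁴ = 0.032325852 m
Δh = 0.128547 + 0.032325852 = 0.160872852 m

Δh ≈ 161 mm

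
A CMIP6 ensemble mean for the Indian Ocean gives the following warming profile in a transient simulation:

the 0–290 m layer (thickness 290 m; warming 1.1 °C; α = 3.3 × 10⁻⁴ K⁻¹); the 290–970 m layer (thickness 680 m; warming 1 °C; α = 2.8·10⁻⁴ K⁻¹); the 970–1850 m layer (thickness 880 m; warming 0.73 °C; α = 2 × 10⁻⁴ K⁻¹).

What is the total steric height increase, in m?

about 0.42 m

1.1 × 290 × 3.3×10⁻⁴ = 0.10527 m
Layer 2: 1 × 680 × 2.8×10⁻⁴ = 0.19040 m
Layer 3: 0.73 × 2×10⁻⁴ × 880 = 0.12848 m
Δh = 0.10527 + 0.19040 + 0.12848 = 0.42415 m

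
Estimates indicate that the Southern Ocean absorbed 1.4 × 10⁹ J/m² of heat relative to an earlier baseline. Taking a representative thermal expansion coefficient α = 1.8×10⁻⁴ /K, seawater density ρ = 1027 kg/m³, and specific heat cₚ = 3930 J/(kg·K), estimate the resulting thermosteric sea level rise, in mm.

62 mm of thermosteric rise

Δh = αQ/(ρcₚ) = 1.8×10⁻⁴ × 1.4×10⁹ / (1027 × 3930) ≈ 0.062436 m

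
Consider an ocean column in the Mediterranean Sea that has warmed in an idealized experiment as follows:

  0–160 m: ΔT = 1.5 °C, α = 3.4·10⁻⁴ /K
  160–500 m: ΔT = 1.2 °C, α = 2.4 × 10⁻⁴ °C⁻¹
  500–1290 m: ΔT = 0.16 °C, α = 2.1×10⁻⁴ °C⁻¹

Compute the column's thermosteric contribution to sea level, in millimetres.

Layer 1: 160 × 1.5 × 3.4×10⁻⁴ = 0.08160 m
2.4×10⁻⁴ × 1.2 × 340 = 0.09792 m
0.16 × 790 × 2.1×10⁻⁴ = 0.026544 m
Δh = 0.08160 + 0.09792 + 0.026544 = 0.206064 m

206 mm of thermosteric rise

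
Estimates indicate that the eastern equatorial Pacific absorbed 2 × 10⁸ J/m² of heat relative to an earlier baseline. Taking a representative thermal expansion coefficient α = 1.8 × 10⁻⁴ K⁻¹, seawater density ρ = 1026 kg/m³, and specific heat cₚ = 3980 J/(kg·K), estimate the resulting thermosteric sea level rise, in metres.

Δh ≈ 0.00882 m

Δh = αQ/(ρcₚ) = 1.8×10⁻⁴ × 2×10⁸ / (1026 × 3980) ≈ 0.008816 m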